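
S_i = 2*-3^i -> [2, -6, 18, -54, 162]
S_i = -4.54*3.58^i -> [-4.54, -16.25, -58.19, -208.31, -745.74]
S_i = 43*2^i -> [43, 86, 172, 344, 688]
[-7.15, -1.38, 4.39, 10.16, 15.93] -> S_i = -7.15 + 5.77*i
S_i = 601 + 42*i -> [601, 643, 685, 727, 769]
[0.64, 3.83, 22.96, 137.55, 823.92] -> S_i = 0.64*5.99^i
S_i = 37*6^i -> [37, 222, 1332, 7992, 47952]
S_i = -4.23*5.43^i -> [-4.23, -22.97, -124.72, -677.24, -3677.39]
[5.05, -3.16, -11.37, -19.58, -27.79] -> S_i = 5.05 + -8.21*i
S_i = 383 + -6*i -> [383, 377, 371, 365, 359]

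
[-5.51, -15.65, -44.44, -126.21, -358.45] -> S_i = -5.51*2.84^i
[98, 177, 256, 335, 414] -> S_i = 98 + 79*i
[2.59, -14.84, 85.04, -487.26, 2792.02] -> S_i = 2.59*(-5.73)^i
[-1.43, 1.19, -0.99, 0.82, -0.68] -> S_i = -1.43*(-0.83)^i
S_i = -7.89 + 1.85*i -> [-7.89, -6.04, -4.19, -2.34, -0.49]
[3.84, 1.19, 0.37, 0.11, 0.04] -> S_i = 3.84*0.31^i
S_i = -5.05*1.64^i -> [-5.05, -8.28, -13.58, -22.28, -36.53]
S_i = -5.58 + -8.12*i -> [-5.58, -13.7, -21.82, -29.94, -38.06]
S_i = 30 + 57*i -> [30, 87, 144, 201, 258]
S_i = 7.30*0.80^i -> [7.3, 5.84, 4.67, 3.74, 2.99]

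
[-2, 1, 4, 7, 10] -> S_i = -2 + 3*i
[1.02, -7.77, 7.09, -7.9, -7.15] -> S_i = Random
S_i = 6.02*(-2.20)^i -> [6.02, -13.24, 29.14, -64.1, 141.02]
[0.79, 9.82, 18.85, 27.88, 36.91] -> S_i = 0.79 + 9.03*i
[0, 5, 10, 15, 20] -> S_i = 0 + 5*i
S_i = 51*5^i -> [51, 255, 1275, 6375, 31875]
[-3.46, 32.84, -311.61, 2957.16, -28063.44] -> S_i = -3.46*(-9.49)^i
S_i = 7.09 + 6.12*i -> [7.09, 13.21, 19.33, 25.45, 31.57]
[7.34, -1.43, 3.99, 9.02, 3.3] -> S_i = Random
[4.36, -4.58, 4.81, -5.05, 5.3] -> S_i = 4.36*(-1.05)^i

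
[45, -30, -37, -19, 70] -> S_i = Random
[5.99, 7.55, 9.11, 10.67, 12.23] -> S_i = 5.99 + 1.56*i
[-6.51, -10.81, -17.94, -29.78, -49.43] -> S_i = -6.51*1.66^i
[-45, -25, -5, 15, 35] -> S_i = -45 + 20*i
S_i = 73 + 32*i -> [73, 105, 137, 169, 201]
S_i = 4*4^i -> [4, 16, 64, 256, 1024]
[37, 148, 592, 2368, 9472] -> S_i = 37*4^i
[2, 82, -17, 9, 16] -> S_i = Random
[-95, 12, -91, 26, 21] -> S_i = Random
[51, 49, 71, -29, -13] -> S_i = Random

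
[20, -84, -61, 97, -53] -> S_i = Random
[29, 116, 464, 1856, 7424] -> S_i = 29*4^i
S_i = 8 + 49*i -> [8, 57, 106, 155, 204]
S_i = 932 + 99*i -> [932, 1031, 1130, 1229, 1328]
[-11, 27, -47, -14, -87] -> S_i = Random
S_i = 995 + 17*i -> [995, 1012, 1029, 1046, 1063]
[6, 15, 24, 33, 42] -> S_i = 6 + 9*i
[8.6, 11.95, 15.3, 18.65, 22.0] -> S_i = 8.60 + 3.35*i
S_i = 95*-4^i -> [95, -380, 1520, -6080, 24320]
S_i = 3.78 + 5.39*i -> [3.78, 9.17, 14.56, 19.95, 25.34]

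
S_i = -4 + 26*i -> [-4, 22, 48, 74, 100]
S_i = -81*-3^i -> [-81, 243, -729, 2187, -6561]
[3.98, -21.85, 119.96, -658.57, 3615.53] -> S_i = 3.98*(-5.49)^i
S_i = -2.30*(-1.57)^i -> [-2.3, 3.61, -5.67, 8.9, -13.97]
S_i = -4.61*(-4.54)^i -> [-4.61, 20.93, -95.02, 431.39, -1958.5]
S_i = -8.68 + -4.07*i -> [-8.68, -12.75, -16.82, -20.89, -24.96]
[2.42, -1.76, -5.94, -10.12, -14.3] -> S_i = 2.42 + -4.18*i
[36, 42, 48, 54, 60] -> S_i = 36 + 6*i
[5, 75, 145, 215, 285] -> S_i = 5 + 70*i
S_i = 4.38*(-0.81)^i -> [4.38, -3.55, 2.87, -2.33, 1.89]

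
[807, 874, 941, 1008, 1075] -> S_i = 807 + 67*i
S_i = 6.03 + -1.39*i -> [6.03, 4.64, 3.25, 1.86, 0.47]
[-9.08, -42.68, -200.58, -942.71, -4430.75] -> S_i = -9.08*4.70^i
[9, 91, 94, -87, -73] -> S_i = Random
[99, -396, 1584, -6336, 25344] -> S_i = 99*-4^i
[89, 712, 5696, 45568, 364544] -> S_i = 89*8^i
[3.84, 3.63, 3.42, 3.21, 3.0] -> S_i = 3.84 + -0.21*i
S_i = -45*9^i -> [-45, -405, -3645, -32805, -295245]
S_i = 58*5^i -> [58, 290, 1450, 7250, 36250]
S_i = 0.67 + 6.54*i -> [0.67, 7.21, 13.75, 20.29, 26.83]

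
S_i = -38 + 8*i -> [-38, -30, -22, -14, -6]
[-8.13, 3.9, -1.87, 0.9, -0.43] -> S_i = -8.13*(-0.48)^i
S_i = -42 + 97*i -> [-42, 55, 152, 249, 346]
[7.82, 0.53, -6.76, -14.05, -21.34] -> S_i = 7.82 + -7.29*i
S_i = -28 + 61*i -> [-28, 33, 94, 155, 216]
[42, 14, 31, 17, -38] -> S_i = Random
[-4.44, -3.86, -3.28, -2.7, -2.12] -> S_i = -4.44 + 0.58*i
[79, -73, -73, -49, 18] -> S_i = Random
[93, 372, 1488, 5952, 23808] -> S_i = 93*4^i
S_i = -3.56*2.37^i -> [-3.56, -8.44, -20.0, -47.39, -112.32]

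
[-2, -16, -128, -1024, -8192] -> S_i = -2*8^i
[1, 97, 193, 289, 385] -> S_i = 1 + 96*i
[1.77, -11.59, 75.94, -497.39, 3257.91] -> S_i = 1.77*(-6.55)^i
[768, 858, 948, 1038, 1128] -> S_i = 768 + 90*i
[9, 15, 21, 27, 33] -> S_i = 9 + 6*i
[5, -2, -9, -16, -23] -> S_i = 5 + -7*i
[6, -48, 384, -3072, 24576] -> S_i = 6*-8^i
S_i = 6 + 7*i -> [6, 13, 20, 27, 34]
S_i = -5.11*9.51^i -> [-5.11, -48.6, -462.15, -4395.04, -41796.79]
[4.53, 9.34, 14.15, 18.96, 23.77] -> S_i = 4.53 + 4.81*i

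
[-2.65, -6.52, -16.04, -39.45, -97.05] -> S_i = -2.65*2.46^i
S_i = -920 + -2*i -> [-920, -922, -924, -926, -928]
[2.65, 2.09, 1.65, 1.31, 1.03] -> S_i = 2.65*0.79^i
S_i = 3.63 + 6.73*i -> [3.63, 10.36, 17.09, 23.82, 30.55]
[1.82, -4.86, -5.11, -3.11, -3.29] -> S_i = Random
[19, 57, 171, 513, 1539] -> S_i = 19*3^i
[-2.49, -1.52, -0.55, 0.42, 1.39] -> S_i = -2.49 + 0.97*i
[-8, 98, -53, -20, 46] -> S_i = Random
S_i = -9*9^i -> [-9, -81, -729, -6561, -59049]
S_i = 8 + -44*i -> [8, -36, -80, -124, -168]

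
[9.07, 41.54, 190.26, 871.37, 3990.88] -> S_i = 9.07*4.58^i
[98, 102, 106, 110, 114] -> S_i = 98 + 4*i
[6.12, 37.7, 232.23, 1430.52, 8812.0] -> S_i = 6.12*6.16^i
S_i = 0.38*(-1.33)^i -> [0.38, -0.51, 0.67, -0.89, 1.19]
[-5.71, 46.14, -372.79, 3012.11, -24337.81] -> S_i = -5.71*(-8.08)^i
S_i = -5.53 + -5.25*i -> [-5.53, -10.78, -16.03, -21.28, -26.53]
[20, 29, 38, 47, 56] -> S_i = 20 + 9*i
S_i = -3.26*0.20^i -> [-3.26, -0.65, -0.13, -0.03, -0.01]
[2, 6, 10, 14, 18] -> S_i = 2 + 4*i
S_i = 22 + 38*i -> [22, 60, 98, 136, 174]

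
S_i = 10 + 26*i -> [10, 36, 62, 88, 114]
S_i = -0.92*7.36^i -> [-0.92, -6.77, -49.84, -366.79, -2699.6]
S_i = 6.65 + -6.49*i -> [6.65, 0.16, -6.33, -12.82, -19.31]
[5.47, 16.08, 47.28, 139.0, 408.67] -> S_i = 5.47*2.94^i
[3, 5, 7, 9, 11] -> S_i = 3 + 2*i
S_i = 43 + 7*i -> [43, 50, 57, 64, 71]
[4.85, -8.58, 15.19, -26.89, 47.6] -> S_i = 4.85*(-1.77)^i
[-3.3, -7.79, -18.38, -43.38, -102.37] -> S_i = -3.30*2.36^i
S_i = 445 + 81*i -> [445, 526, 607, 688, 769]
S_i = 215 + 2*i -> [215, 217, 219, 221, 223]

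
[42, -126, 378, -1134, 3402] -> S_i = 42*-3^i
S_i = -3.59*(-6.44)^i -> [-3.59, 23.12, -148.89, 958.85, -6175.01]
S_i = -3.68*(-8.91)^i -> [-3.68, 32.79, -292.15, 2603.04, -23193.09]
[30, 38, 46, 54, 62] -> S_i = 30 + 8*i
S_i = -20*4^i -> [-20, -80, -320, -1280, -5120]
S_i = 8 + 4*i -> [8, 12, 16, 20, 24]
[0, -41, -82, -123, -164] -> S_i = 0 + -41*i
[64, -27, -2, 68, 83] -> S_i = Random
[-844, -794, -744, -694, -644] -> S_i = -844 + 50*i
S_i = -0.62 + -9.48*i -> [-0.62, -10.1, -19.58, -29.06, -38.54]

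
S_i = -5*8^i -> [-5, -40, -320, -2560, -20480]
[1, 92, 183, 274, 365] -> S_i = 1 + 91*i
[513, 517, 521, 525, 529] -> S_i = 513 + 4*i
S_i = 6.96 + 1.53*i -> [6.96, 8.49, 10.02, 11.55, 13.08]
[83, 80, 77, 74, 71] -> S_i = 83 + -3*i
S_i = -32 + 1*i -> [-32, -31, -30, -29, -28]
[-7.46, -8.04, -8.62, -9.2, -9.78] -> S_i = -7.46 + -0.58*i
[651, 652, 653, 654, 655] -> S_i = 651 + 1*i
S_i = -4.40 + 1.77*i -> [-4.4, -2.63, -0.86, 0.91, 2.68]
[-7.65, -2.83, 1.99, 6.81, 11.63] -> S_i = -7.65 + 4.82*i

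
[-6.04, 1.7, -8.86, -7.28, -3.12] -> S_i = Random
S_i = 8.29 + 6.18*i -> [8.29, 14.47, 20.65, 26.83, 33.01]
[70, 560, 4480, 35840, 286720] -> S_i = 70*8^i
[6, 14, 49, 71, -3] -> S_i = Random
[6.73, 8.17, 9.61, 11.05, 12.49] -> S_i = 6.73 + 1.44*i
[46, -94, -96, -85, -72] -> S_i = Random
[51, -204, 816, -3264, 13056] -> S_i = 51*-4^i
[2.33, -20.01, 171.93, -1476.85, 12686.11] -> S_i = 2.33*(-8.59)^i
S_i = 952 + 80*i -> [952, 1032, 1112, 1192, 1272]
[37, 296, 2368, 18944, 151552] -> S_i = 37*8^i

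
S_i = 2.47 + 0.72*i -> [2.47, 3.19, 3.91, 4.63, 5.35]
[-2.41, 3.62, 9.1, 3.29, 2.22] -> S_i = Random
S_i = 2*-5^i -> [2, -10, 50, -250, 1250]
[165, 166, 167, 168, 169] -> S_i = 165 + 1*i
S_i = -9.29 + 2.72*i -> [-9.29, -6.57, -3.85, -1.13, 1.59]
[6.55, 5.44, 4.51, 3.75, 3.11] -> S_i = 6.55*0.83^i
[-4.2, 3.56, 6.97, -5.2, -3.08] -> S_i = Random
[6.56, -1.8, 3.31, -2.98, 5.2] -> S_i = Random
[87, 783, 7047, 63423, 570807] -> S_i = 87*9^i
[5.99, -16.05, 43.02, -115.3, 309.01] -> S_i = 5.99*(-2.68)^i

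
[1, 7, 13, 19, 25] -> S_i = 1 + 6*i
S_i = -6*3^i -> [-6, -18, -54, -162, -486]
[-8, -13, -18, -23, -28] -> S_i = -8 + -5*i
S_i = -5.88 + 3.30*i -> [-5.88, -2.58, 0.72, 4.02, 7.32]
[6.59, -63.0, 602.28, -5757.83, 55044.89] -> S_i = 6.59*(-9.56)^i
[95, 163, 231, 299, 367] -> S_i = 95 + 68*i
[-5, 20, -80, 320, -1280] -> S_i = -5*-4^i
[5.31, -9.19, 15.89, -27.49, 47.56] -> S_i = 5.31*(-1.73)^i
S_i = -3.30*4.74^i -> [-3.3, -15.64, -74.14, -351.44, -1665.82]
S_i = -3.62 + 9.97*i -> [-3.62, 6.35, 16.32, 26.29, 36.26]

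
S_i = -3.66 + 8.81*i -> [-3.66, 5.15, 13.96, 22.77, 31.58]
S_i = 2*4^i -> [2, 8, 32, 128, 512]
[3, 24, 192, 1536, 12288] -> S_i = 3*8^i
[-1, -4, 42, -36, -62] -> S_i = Random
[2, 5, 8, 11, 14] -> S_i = 2 + 3*i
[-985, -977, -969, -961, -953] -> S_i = -985 + 8*i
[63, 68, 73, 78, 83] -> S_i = 63 + 5*i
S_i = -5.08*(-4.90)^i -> [-5.08, 24.89, -121.97, 597.66, -2928.52]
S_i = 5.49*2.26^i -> [5.49, 12.41, 28.04, 63.37, 143.22]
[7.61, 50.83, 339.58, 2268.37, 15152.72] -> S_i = 7.61*6.68^i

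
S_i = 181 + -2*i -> [181, 179, 177, 175, 173]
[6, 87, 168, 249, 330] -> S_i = 6 + 81*i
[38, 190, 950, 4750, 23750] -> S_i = 38*5^i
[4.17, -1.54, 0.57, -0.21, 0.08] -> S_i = 4.17*(-0.37)^i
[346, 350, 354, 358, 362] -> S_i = 346 + 4*i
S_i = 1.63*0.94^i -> [1.63, 1.53, 1.44, 1.35, 1.27]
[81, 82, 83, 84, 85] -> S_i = 81 + 1*i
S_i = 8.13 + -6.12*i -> [8.13, 2.01, -4.11, -10.23, -16.35]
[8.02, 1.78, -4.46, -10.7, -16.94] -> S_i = 8.02 + -6.24*i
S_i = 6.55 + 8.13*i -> [6.55, 14.68, 22.81, 30.94, 39.07]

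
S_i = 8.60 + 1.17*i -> [8.6, 9.77, 10.94, 12.11, 13.28]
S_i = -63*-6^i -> [-63, 378, -2268, 13608, -81648]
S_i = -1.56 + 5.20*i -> [-1.56, 3.64, 8.84, 14.04, 19.24]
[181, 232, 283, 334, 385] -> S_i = 181 + 51*i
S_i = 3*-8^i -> [3, -24, 192, -1536, 12288]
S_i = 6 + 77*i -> [6, 83, 160, 237, 314]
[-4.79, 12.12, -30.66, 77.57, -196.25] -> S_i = -4.79*(-2.53)^i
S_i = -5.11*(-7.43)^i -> [-5.11, 37.97, -282.1, 2095.98, -15573.14]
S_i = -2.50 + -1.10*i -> [-2.5, -3.6, -4.7, -5.8, -6.9]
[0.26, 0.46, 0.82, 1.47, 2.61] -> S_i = 0.26*1.78^i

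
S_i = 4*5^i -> [4, 20, 100, 500, 2500]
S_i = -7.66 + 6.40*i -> [-7.66, -1.26, 5.14, 11.54, 17.94]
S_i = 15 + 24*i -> [15, 39, 63, 87, 111]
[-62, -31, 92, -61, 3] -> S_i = Random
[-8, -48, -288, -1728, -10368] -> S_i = -8*6^i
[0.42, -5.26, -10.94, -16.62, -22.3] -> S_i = 0.42 + -5.68*i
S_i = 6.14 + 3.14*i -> [6.14, 9.28, 12.42, 15.56, 18.7]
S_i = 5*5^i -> [5, 25, 125, 625, 3125]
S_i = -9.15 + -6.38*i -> [-9.15, -15.53, -21.91, -28.29, -34.67]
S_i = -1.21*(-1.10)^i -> [-1.21, 1.33, -1.46, 1.61, -1.77]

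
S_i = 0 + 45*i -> [0, 45, 90, 135, 180]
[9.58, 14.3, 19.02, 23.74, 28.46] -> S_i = 9.58 + 4.72*i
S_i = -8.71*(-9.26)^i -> [-8.71, 80.65, -746.86, 6915.94, -64041.59]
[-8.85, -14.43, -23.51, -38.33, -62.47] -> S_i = -8.85*1.63^i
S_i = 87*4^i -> [87, 348, 1392, 5568, 22272]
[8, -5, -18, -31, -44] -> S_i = 8 + -13*i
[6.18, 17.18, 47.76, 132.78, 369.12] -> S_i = 6.18*2.78^i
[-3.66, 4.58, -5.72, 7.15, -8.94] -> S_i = -3.66*(-1.25)^i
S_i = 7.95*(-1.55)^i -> [7.95, -12.32, 19.1, -29.6, 45.89]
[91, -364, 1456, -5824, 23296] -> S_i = 91*-4^i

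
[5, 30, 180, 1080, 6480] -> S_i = 5*6^i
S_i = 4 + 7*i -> [4, 11, 18, 25, 32]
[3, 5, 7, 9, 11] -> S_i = 3 + 2*i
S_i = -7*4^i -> [-7, -28, -112, -448, -1792]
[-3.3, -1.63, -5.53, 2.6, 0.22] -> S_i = Random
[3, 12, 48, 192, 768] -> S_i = 3*4^i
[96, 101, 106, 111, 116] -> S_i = 96 + 5*i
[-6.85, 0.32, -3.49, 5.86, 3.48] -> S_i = Random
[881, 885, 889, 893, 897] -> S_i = 881 + 4*i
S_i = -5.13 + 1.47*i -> [-5.13, -3.66, -2.19, -0.72, 0.75]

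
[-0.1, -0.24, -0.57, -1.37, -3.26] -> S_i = -0.10*2.39^i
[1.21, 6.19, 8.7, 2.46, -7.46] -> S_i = Random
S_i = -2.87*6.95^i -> [-2.87, -19.95, -138.63, -963.47, -6696.09]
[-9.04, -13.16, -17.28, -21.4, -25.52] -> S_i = -9.04 + -4.12*i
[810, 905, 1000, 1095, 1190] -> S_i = 810 + 95*i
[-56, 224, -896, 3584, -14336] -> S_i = -56*-4^i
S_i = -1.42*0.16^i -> [-1.42, -0.23, -0.04, -0.01, -0.0]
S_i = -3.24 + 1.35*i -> [-3.24, -1.89, -0.54, 0.81, 2.16]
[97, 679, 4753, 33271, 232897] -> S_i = 97*7^i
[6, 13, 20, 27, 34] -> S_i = 6 + 7*i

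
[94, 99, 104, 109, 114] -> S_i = 94 + 5*i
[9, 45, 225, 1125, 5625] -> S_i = 9*5^i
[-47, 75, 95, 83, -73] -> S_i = Random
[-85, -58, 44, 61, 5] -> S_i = Random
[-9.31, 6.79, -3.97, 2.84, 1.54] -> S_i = Random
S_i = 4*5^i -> [4, 20, 100, 500, 2500]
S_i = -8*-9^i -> [-8, 72, -648, 5832, -52488]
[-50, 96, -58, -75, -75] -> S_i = Random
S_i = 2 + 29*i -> [2, 31, 60, 89, 118]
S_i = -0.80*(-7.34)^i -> [-0.8, 5.87, -43.1, 316.36, -2322.06]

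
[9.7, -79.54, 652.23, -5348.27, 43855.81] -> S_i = 9.70*(-8.20)^i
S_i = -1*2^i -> [-1, -2, -4, -8, -16]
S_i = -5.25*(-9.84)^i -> [-5.25, 51.66, -508.33, 5002.01, -49219.78]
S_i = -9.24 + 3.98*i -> [-9.24, -5.26, -1.28, 2.7, 6.68]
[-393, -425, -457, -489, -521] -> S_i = -393 + -32*i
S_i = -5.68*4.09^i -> [-5.68, -23.23, -95.02, -388.61, -1589.43]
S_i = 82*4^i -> [82, 328, 1312, 5248, 20992]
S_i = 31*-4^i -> [31, -124, 496, -1984, 7936]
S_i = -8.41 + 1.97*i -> [-8.41, -6.44, -4.47, -2.5, -0.53]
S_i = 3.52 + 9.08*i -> [3.52, 12.6, 21.68, 30.76, 39.84]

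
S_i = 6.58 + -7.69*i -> [6.58, -1.11, -8.8, -16.49, -24.18]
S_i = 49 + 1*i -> [49, 50, 51, 52, 53]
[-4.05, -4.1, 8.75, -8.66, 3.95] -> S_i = Random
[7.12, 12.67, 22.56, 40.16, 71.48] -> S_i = 7.12*1.78^i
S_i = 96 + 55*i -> [96, 151, 206, 261, 316]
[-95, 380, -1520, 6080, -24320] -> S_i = -95*-4^i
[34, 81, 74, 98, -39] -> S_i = Random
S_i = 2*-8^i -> [2, -16, 128, -1024, 8192]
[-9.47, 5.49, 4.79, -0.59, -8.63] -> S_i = Random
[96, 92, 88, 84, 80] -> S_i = 96 + -4*i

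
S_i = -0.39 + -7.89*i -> [-0.39, -8.28, -16.17, -24.06, -31.95]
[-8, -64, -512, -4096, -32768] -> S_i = -8*8^i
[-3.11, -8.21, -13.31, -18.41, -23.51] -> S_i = -3.11 + -5.10*i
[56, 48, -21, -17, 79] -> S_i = Random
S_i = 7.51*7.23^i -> [7.51, 54.3, 392.57, 2838.28, 20520.75]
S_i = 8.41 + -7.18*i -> [8.41, 1.23, -5.95, -13.13, -20.31]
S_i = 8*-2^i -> [8, -16, 32, -64, 128]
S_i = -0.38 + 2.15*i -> [-0.38, 1.77, 3.92, 6.07, 8.22]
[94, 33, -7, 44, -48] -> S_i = Random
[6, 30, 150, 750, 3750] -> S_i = 6*5^i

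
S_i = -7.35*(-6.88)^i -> [-7.35, 50.57, -347.91, 2393.61, -16468.01]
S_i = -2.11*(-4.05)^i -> [-2.11, 8.55, -34.61, 140.17, -567.68]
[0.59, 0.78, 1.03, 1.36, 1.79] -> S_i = 0.59*1.32^i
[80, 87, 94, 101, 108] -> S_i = 80 + 7*i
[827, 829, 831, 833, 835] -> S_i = 827 + 2*i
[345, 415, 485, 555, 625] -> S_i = 345 + 70*i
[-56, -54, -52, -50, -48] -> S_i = -56 + 2*i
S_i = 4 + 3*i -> [4, 7, 10, 13, 16]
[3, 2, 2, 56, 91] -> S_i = Random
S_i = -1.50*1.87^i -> [-1.5, -2.8, -5.25, -9.81, -18.34]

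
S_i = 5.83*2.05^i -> [5.83, 11.95, 24.5, 50.23, 102.96]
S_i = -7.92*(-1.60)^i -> [-7.92, 12.67, -20.28, 32.44, -51.9]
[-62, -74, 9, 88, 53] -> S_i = Random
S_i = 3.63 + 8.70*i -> [3.63, 12.33, 21.03, 29.73, 38.43]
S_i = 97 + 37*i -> [97, 134, 171, 208, 245]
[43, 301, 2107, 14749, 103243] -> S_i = 43*7^i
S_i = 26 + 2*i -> [26, 28, 30, 32, 34]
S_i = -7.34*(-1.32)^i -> [-7.34, 9.69, -12.79, 16.88, -22.28]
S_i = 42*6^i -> [42, 252, 1512, 9072, 54432]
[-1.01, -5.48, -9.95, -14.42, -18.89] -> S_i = -1.01 + -4.47*i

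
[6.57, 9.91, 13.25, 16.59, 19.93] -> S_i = 6.57 + 3.34*i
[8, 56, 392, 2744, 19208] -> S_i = 8*7^i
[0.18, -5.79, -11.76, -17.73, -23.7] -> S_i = 0.18 + -5.97*i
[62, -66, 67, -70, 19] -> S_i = Random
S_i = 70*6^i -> [70, 420, 2520, 15120, 90720]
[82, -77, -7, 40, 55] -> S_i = Random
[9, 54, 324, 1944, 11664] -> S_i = 9*6^i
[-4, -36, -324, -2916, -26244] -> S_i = -4*9^i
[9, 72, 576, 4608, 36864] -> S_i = 9*8^i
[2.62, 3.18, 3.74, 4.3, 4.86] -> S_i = 2.62 + 0.56*i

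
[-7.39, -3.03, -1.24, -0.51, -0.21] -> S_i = -7.39*0.41^i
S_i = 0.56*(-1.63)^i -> [0.56, -0.91, 1.49, -2.43, 3.95]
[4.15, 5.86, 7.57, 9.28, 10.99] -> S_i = 4.15 + 1.71*i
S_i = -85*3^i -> [-85, -255, -765, -2295, -6885]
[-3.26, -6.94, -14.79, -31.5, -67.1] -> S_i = -3.26*2.13^i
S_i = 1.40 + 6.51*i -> [1.4, 7.91, 14.42, 20.93, 27.44]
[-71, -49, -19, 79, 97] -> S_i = Random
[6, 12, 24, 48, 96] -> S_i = 6*2^i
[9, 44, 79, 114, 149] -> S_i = 9 + 35*i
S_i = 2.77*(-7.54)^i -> [2.77, -20.89, 157.48, -1187.39, 8952.93]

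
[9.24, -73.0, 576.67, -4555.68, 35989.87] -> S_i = 9.24*(-7.90)^i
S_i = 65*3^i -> [65, 195, 585, 1755, 5265]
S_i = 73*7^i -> [73, 511, 3577, 25039, 175273]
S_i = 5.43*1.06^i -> [5.43, 5.76, 6.1, 6.47, 6.86]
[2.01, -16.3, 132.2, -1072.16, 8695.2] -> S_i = 2.01*(-8.11)^i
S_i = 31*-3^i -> [31, -93, 279, -837, 2511]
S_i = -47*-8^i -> [-47, 376, -3008, 24064, -192512]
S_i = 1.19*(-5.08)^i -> [1.19, -6.05, 30.71, -156.0, 792.5]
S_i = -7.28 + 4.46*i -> [-7.28, -2.82, 1.64, 6.1, 10.56]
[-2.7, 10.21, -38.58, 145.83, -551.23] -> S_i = -2.70*(-3.78)^i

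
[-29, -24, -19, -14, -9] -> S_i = -29 + 5*i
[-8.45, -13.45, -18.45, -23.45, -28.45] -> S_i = -8.45 + -5.00*i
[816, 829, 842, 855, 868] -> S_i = 816 + 13*i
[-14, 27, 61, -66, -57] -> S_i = Random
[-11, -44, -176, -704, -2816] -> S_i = -11*4^i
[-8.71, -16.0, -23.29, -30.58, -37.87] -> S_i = -8.71 + -7.29*i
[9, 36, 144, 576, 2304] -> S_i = 9*4^i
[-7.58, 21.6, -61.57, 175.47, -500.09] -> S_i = -7.58*(-2.85)^i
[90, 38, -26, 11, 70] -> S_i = Random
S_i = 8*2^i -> [8, 16, 32, 64, 128]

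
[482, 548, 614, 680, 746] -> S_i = 482 + 66*i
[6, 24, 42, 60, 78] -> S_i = 6 + 18*i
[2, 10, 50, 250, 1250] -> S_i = 2*5^i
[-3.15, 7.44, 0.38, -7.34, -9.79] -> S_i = Random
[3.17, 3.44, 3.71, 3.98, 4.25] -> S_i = 3.17 + 0.27*i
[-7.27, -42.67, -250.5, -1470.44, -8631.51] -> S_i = -7.27*5.87^i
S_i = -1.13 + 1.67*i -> [-1.13, 0.54, 2.21, 3.88, 5.55]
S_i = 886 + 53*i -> [886, 939, 992, 1045, 1098]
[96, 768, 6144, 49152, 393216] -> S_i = 96*8^i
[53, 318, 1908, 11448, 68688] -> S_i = 53*6^i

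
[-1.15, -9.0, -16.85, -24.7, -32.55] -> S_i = -1.15 + -7.85*i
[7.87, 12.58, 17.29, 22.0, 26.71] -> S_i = 7.87 + 4.71*i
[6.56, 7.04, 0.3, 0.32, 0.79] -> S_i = Random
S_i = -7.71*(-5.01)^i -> [-7.71, 38.63, -193.52, 969.54, -4857.42]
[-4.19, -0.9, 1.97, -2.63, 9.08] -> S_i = Random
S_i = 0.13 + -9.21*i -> [0.13, -9.08, -18.29, -27.5, -36.71]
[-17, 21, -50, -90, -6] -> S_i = Random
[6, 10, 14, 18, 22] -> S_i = 6 + 4*i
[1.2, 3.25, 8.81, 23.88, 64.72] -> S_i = 1.20*2.71^i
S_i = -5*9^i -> [-5, -45, -405, -3645, -32805]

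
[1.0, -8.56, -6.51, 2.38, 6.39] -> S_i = Random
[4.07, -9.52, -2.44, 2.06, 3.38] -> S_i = Random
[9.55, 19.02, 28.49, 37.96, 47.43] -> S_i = 9.55 + 9.47*i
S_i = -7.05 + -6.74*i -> [-7.05, -13.79, -20.53, -27.27, -34.01]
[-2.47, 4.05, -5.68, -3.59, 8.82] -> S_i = Random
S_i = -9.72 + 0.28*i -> [-9.72, -9.44, -9.16, -8.88, -8.6]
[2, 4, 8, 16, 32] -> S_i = 2*2^i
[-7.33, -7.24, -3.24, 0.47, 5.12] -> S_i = Random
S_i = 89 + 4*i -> [89, 93, 97, 101, 105]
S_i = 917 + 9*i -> [917, 926, 935, 944, 953]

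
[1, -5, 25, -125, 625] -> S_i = 1*-5^i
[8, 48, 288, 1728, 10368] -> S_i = 8*6^i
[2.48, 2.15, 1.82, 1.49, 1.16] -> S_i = 2.48 + -0.33*i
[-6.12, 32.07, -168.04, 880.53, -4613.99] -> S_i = -6.12*(-5.24)^i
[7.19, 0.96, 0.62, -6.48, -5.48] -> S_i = Random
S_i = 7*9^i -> [7, 63, 567, 5103, 45927]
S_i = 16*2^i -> [16, 32, 64, 128, 256]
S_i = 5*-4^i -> [5, -20, 80, -320, 1280]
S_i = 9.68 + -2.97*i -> [9.68, 6.71, 3.74, 0.77, -2.2]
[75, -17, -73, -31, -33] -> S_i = Random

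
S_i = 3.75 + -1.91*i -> [3.75, 1.84, -0.07, -1.98, -3.89]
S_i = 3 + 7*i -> [3, 10, 17, 24, 31]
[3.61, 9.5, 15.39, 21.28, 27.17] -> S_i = 3.61 + 5.89*i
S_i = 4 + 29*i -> [4, 33, 62, 91, 120]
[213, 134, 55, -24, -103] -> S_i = 213 + -79*i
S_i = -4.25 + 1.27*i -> [-4.25, -2.98, -1.71, -0.44, 0.83]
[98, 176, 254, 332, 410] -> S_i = 98 + 78*i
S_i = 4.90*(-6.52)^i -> [4.9, -31.95, 208.3, -1358.12, 8854.96]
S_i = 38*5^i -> [38, 190, 950, 4750, 23750]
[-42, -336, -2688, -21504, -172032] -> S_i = -42*8^i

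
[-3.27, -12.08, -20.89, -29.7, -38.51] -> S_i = -3.27 + -8.81*i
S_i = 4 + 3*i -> [4, 7, 10, 13, 16]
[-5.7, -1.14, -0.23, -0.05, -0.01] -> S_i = -5.70*0.20^i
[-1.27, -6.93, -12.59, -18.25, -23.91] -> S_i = -1.27 + -5.66*i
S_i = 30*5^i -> [30, 150, 750, 3750, 18750]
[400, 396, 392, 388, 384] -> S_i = 400 + -4*i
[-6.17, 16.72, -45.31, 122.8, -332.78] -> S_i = -6.17*(-2.71)^i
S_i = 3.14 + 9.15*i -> [3.14, 12.29, 21.44, 30.59, 39.74]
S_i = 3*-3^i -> [3, -9, 27, -81, 243]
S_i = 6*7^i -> [6, 42, 294, 2058, 14406]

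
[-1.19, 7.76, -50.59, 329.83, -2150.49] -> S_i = -1.19*(-6.52)^i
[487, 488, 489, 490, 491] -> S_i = 487 + 1*i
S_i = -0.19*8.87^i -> [-0.19, -1.69, -14.95, -132.59, -1176.11]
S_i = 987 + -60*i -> [987, 927, 867, 807, 747]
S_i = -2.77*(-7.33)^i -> [-2.77, 20.3, -148.83, 1090.92, -7996.42]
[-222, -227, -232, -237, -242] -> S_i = -222 + -5*i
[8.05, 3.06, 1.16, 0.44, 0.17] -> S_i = 8.05*0.38^i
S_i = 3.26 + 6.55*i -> [3.26, 9.81, 16.36, 22.91, 29.46]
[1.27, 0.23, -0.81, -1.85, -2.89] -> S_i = 1.27 + -1.04*i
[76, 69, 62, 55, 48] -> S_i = 76 + -7*i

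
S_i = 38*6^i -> [38, 228, 1368, 8208, 49248]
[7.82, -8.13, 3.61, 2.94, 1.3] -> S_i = Random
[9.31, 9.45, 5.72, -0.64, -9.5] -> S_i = Random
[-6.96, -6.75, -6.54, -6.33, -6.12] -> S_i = -6.96 + 0.21*i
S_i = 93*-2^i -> [93, -186, 372, -744, 1488]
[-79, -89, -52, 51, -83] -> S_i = Random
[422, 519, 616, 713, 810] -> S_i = 422 + 97*i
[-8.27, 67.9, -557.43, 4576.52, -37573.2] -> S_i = -8.27*(-8.21)^i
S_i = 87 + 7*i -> [87, 94, 101, 108, 115]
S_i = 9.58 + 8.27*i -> [9.58, 17.85, 26.12, 34.39, 42.66]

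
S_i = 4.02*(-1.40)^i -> [4.02, -5.63, 7.88, -11.03, 15.44]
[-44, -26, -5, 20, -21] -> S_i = Random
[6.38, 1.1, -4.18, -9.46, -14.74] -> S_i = 6.38 + -5.28*i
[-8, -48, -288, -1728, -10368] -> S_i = -8*6^i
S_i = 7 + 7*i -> [7, 14, 21, 28, 35]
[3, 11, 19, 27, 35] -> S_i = 3 + 8*i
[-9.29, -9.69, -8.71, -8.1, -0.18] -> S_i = Random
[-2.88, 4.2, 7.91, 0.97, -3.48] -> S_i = Random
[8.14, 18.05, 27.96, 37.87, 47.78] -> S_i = 8.14 + 9.91*i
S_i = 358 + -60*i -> [358, 298, 238, 178, 118]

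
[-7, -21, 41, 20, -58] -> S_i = Random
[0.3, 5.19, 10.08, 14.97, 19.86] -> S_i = 0.30 + 4.89*i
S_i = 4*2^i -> [4, 8, 16, 32, 64]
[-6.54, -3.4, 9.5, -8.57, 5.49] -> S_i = Random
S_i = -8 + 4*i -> [-8, -4, 0, 4, 8]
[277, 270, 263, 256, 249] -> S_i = 277 + -7*i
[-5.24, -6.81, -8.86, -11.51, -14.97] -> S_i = -5.24*1.30^i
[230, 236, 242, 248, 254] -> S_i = 230 + 6*i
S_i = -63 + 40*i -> [-63, -23, 17, 57, 97]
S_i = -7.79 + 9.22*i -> [-7.79, 1.43, 10.65, 19.87, 29.09]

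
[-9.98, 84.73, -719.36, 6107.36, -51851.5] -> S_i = -9.98*(-8.49)^i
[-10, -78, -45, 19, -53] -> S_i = Random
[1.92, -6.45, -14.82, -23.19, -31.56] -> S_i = 1.92 + -8.37*i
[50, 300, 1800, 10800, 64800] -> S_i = 50*6^i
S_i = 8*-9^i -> [8, -72, 648, -5832, 52488]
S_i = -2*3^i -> [-2, -6, -18, -54, -162]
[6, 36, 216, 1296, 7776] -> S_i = 6*6^i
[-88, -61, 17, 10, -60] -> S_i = Random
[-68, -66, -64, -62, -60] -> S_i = -68 + 2*i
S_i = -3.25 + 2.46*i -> [-3.25, -0.79, 1.67, 4.13, 6.59]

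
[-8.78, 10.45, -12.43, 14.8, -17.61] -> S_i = -8.78*(-1.19)^i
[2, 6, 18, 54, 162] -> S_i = 2*3^i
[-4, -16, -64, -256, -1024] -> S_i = -4*4^i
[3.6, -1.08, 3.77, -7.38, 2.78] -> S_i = Random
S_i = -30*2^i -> [-30, -60, -120, -240, -480]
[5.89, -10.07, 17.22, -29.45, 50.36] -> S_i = 5.89*(-1.71)^i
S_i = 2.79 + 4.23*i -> [2.79, 7.02, 11.25, 15.48, 19.71]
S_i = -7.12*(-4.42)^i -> [-7.12, 31.47, -139.1, 614.82, -2717.5]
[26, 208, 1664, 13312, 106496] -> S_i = 26*8^i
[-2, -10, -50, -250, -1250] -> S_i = -2*5^i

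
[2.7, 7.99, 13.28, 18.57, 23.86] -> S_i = 2.70 + 5.29*i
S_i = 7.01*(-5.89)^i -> [7.01, -41.29, 243.19, -1432.4, 8436.83]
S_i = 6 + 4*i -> [6, 10, 14, 18, 22]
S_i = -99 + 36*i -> [-99, -63, -27, 9, 45]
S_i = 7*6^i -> [7, 42, 252, 1512, 9072]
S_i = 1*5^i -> [1, 5, 25, 125, 625]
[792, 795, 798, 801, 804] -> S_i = 792 + 3*i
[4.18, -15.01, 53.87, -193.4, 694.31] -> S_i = 4.18*(-3.59)^i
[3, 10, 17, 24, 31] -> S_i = 3 + 7*i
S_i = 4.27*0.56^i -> [4.27, 2.39, 1.34, 0.75, 0.42]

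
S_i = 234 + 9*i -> [234, 243, 252, 261, 270]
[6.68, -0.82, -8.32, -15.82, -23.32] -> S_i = 6.68 + -7.50*i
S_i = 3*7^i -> [3, 21, 147, 1029, 7203]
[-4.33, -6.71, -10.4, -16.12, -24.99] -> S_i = -4.33*1.55^i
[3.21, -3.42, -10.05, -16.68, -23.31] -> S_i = 3.21 + -6.63*i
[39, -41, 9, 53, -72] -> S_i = Random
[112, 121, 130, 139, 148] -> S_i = 112 + 9*i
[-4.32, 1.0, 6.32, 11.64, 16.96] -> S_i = -4.32 + 5.32*i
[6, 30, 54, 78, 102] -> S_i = 6 + 24*i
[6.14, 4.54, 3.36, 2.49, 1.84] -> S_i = 6.14*0.74^i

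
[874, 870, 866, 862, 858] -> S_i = 874 + -4*i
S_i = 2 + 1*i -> [2, 3, 4, 5, 6]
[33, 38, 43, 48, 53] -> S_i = 33 + 5*i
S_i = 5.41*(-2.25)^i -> [5.41, -12.17, 27.39, -61.62, 138.65]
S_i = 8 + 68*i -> [8, 76, 144, 212, 280]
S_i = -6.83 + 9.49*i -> [-6.83, 2.66, 12.15, 21.64, 31.13]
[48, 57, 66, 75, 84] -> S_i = 48 + 9*i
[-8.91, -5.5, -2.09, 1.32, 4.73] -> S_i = -8.91 + 3.41*i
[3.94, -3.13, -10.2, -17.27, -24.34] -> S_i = 3.94 + -7.07*i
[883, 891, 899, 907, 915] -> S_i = 883 + 8*i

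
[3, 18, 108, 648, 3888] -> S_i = 3*6^i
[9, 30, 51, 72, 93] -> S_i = 9 + 21*i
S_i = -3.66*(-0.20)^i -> [-3.66, 0.73, -0.15, 0.03, -0.01]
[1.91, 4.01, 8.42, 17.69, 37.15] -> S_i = 1.91*2.10^i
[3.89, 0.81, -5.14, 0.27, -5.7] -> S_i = Random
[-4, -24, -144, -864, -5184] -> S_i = -4*6^i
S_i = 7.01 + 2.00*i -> [7.01, 9.01, 11.01, 13.01, 15.01]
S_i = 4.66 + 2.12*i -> [4.66, 6.78, 8.9, 11.02, 13.14]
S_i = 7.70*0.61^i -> [7.7, 4.7, 2.87, 1.75, 1.07]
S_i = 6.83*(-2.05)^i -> [6.83, -14.0, 28.7, -58.84, 120.62]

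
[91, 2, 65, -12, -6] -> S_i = Random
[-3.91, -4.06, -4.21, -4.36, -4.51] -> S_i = -3.91 + -0.15*i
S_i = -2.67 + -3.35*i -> [-2.67, -6.02, -9.37, -12.72, -16.07]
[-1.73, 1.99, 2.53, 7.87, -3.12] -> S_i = Random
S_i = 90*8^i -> [90, 720, 5760, 46080, 368640]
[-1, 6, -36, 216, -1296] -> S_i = -1*-6^i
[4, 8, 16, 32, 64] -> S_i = 4*2^i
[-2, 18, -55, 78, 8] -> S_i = Random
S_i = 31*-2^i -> [31, -62, 124, -248, 496]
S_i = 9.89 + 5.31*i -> [9.89, 15.2, 20.51, 25.82, 31.13]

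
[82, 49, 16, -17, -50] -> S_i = 82 + -33*i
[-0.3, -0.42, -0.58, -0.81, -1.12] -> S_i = -0.30*1.39^i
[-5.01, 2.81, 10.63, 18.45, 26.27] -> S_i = -5.01 + 7.82*i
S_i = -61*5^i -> [-61, -305, -1525, -7625, -38125]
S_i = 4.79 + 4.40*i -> [4.79, 9.19, 13.59, 17.99, 22.39]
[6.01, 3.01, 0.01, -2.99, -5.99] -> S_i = 6.01 + -3.00*i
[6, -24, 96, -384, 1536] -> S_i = 6*-4^i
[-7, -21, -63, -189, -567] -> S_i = -7*3^i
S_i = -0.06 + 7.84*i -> [-0.06, 7.78, 15.62, 23.46, 31.3]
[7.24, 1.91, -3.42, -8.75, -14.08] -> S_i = 7.24 + -5.33*i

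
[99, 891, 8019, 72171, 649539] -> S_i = 99*9^i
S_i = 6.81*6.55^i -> [6.81, 44.61, 292.17, 1913.69, 12534.65]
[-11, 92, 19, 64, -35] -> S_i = Random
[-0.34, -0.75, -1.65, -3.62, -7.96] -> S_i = -0.34*2.20^i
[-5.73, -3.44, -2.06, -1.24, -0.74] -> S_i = -5.73*0.60^i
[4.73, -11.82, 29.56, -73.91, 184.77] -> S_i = 4.73*(-2.50)^i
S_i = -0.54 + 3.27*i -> [-0.54, 2.73, 6.0, 9.27, 12.54]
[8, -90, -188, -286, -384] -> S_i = 8 + -98*i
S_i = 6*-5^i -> [6, -30, 150, -750, 3750]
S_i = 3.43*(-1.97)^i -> [3.43, -6.76, 13.31, -26.22, 51.66]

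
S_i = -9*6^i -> [-9, -54, -324, -1944, -11664]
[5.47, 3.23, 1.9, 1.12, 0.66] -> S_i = 5.47*0.59^i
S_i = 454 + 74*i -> [454, 528, 602, 676, 750]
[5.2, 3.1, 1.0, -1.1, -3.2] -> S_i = 5.20 + -2.10*i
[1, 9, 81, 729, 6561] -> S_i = 1*9^i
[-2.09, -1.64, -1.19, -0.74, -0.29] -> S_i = -2.09 + 0.45*i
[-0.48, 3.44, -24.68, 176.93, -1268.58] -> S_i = -0.48*(-7.17)^i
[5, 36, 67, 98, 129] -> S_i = 5 + 31*i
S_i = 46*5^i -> [46, 230, 1150, 5750, 28750]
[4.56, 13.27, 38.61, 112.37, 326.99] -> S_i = 4.56*2.91^i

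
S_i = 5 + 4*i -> [5, 9, 13, 17, 21]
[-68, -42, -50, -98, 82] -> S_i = Random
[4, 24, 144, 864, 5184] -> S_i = 4*6^i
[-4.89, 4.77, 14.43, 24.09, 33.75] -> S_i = -4.89 + 9.66*i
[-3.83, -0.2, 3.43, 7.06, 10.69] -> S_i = -3.83 + 3.63*i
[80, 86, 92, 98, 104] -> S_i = 80 + 6*i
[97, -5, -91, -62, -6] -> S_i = Random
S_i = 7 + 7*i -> [7, 14, 21, 28, 35]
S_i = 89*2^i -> [89, 178, 356, 712, 1424]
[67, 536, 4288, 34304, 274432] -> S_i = 67*8^i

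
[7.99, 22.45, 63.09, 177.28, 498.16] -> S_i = 7.99*2.81^i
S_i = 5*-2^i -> [5, -10, 20, -40, 80]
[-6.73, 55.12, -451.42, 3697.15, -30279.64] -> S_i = -6.73*(-8.19)^i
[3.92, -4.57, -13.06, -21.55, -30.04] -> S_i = 3.92 + -8.49*i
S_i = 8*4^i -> [8, 32, 128, 512, 2048]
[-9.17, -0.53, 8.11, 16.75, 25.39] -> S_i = -9.17 + 8.64*i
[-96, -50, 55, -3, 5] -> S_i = Random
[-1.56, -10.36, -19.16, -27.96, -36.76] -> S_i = -1.56 + -8.80*i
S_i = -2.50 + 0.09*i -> [-2.5, -2.41, -2.32, -2.23, -2.14]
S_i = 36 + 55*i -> [36, 91, 146, 201, 256]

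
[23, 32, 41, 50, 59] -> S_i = 23 + 9*i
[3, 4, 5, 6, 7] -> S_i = 3 + 1*i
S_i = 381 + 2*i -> [381, 383, 385, 387, 389]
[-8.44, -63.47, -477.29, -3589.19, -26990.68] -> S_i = -8.44*7.52^i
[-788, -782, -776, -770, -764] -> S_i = -788 + 6*i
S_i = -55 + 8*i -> [-55, -47, -39, -31, -23]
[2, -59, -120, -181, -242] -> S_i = 2 + -61*i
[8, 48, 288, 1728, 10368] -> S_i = 8*6^i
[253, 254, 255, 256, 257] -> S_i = 253 + 1*i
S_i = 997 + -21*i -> [997, 976, 955, 934, 913]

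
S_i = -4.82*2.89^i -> [-4.82, -13.93, -40.26, -116.34, -336.23]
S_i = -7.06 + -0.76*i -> [-7.06, -7.82, -8.58, -9.34, -10.1]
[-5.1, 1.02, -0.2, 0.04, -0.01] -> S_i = -5.10*(-0.20)^i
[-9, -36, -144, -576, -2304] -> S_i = -9*4^i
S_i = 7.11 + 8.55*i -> [7.11, 15.66, 24.21, 32.76, 41.31]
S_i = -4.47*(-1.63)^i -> [-4.47, 7.29, -11.88, 19.36, -31.55]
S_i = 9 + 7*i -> [9, 16, 23, 30, 37]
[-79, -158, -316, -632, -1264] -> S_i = -79*2^i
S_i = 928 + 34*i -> [928, 962, 996, 1030, 1064]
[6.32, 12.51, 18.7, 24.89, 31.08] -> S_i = 6.32 + 6.19*i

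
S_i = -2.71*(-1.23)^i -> [-2.71, 3.33, -4.1, 5.04, -6.2]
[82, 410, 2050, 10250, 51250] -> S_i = 82*5^i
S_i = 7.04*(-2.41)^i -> [7.04, -16.97, 40.89, -98.54, 237.49]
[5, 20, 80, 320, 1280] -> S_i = 5*4^i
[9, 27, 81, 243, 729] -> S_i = 9*3^i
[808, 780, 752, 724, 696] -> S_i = 808 + -28*i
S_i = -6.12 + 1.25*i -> [-6.12, -4.87, -3.62, -2.37, -1.12]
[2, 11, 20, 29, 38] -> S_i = 2 + 9*i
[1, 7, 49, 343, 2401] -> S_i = 1*7^i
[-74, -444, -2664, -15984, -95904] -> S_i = -74*6^i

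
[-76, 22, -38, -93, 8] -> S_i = Random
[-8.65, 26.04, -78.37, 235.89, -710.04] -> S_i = -8.65*(-3.01)^i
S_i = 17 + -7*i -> [17, 10, 3, -4, -11]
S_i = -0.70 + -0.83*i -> [-0.7, -1.53, -2.36, -3.19, -4.02]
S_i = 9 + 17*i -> [9, 26, 43, 60, 77]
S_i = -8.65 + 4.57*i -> [-8.65, -4.08, 0.49, 5.06, 9.63]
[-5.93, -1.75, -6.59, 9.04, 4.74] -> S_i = Random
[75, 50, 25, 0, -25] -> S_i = 75 + -25*i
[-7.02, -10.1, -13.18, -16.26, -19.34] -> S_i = -7.02 + -3.08*i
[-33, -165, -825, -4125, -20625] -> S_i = -33*5^i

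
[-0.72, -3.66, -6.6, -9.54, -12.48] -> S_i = -0.72 + -2.94*i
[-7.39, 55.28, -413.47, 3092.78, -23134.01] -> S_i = -7.39*(-7.48)^i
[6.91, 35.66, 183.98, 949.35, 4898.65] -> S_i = 6.91*5.16^i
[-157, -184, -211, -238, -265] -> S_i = -157 + -27*i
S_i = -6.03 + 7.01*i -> [-6.03, 0.98, 7.99, 15.0, 22.01]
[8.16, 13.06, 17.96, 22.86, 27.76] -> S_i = 8.16 + 4.90*i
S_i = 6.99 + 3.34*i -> [6.99, 10.33, 13.67, 17.01, 20.35]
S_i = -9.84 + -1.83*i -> [-9.84, -11.67, -13.5, -15.33, -17.16]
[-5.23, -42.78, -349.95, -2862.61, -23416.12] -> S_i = -5.23*8.18^i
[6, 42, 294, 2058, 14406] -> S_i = 6*7^i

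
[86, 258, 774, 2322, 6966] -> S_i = 86*3^i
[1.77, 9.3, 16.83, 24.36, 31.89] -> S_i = 1.77 + 7.53*i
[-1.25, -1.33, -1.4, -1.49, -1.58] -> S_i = -1.25*1.06^i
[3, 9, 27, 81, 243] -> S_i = 3*3^i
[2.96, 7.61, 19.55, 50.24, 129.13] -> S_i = 2.96*2.57^i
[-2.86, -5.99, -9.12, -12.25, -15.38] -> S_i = -2.86 + -3.13*i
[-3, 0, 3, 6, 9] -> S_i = -3 + 3*i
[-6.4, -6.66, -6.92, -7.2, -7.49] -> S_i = -6.40*1.04^i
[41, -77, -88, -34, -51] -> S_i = Random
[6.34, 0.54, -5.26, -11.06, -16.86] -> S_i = 6.34 + -5.80*i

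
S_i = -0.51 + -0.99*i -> [-0.51, -1.5, -2.49, -3.48, -4.47]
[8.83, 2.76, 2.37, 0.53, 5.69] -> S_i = Random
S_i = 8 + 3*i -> [8, 11, 14, 17, 20]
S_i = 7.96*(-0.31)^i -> [7.96, -2.47, 0.76, -0.24, 0.07]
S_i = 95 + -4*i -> [95, 91, 87, 83, 79]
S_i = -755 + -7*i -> [-755, -762, -769, -776, -783]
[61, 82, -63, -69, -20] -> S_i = Random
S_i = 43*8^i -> [43, 344, 2752, 22016, 176128]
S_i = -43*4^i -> [-43, -172, -688, -2752, -11008]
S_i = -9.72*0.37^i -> [-9.72, -3.6, -1.33, -0.49, -0.18]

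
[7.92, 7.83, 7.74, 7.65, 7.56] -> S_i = 7.92 + -0.09*i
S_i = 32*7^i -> [32, 224, 1568, 10976, 76832]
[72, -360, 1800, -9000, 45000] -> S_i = 72*-5^i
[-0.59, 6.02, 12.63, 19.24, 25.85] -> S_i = -0.59 + 6.61*i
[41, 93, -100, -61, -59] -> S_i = Random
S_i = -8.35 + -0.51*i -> [-8.35, -8.86, -9.37, -9.88, -10.39]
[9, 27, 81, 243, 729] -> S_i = 9*3^i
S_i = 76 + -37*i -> [76, 39, 2, -35, -72]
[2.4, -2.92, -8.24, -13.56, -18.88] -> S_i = 2.40 + -5.32*i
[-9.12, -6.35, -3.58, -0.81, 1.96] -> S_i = -9.12 + 2.77*i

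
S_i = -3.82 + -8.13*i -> [-3.82, -11.95, -20.08, -28.21, -36.34]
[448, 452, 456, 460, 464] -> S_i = 448 + 4*i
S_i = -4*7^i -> [-4, -28, -196, -1372, -9604]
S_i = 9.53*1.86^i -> [9.53, 17.73, 32.97, 61.32, 114.06]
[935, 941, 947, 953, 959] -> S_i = 935 + 6*i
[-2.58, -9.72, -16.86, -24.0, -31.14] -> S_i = -2.58 + -7.14*i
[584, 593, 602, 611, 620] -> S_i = 584 + 9*i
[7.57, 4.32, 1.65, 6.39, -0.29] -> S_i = Random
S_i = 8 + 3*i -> [8, 11, 14, 17, 20]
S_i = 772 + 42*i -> [772, 814, 856, 898, 940]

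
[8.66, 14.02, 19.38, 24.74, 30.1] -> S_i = 8.66 + 5.36*i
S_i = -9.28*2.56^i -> [-9.28, -23.76, -60.82, -155.69, -398.57]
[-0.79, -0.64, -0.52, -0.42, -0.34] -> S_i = -0.79*0.81^i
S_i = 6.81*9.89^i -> [6.81, 67.35, 666.1, 6587.73, 65152.68]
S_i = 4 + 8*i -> [4, 12, 20, 28, 36]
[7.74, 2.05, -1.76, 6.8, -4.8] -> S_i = Random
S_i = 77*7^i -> [77, 539, 3773, 26411, 184877]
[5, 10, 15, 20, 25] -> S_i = 5 + 5*i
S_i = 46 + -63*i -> [46, -17, -80, -143, -206]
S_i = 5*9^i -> [5, 45, 405, 3645, 32805]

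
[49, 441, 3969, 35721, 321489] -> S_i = 49*9^i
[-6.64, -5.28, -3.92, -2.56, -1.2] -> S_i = -6.64 + 1.36*i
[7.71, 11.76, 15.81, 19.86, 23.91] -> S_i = 7.71 + 4.05*i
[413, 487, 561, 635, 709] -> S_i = 413 + 74*i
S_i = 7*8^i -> [7, 56, 448, 3584, 28672]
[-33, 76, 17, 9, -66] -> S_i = Random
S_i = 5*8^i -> [5, 40, 320, 2560, 20480]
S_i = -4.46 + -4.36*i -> [-4.46, -8.82, -13.18, -17.54, -21.9]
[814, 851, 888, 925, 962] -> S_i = 814 + 37*i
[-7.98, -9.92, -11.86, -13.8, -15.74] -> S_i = -7.98 + -1.94*i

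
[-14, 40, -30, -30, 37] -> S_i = Random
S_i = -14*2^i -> [-14, -28, -56, -112, -224]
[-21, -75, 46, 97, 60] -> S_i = Random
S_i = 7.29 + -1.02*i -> [7.29, 6.27, 5.25, 4.23, 3.21]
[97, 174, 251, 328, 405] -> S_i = 97 + 77*i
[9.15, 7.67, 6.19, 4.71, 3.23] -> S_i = 9.15 + -1.48*i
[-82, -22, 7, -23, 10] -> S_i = Random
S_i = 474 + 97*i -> [474, 571, 668, 765, 862]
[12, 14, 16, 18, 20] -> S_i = 12 + 2*i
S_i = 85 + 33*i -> [85, 118, 151, 184, 217]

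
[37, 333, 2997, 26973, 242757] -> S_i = 37*9^i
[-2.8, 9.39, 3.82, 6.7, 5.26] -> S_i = Random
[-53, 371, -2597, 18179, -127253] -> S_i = -53*-7^i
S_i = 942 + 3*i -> [942, 945, 948, 951, 954]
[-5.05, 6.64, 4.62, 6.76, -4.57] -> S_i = Random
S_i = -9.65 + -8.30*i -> [-9.65, -17.95, -26.25, -34.55, -42.85]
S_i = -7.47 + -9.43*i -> [-7.47, -16.9, -26.33, -35.76, -45.19]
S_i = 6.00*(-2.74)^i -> [6.0, -16.44, 45.05, -123.42, 338.18]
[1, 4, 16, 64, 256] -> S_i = 1*4^i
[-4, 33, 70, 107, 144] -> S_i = -4 + 37*i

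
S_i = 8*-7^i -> [8, -56, 392, -2744, 19208]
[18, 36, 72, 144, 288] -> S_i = 18*2^i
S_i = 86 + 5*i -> [86, 91, 96, 101, 106]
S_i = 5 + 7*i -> [5, 12, 19, 26, 33]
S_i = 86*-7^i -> [86, -602, 4214, -29498, 206486]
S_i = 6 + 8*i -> [6, 14, 22, 30, 38]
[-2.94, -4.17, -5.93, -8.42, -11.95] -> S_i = -2.94*1.42^i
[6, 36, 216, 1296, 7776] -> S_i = 6*6^i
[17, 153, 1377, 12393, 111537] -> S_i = 17*9^i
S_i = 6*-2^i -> [6, -12, 24, -48, 96]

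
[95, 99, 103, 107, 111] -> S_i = 95 + 4*i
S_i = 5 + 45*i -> [5, 50, 95, 140, 185]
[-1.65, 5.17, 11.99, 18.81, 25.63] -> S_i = -1.65 + 6.82*i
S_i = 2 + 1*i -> [2, 3, 4, 5, 6]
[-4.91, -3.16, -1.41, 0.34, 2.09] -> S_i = -4.91 + 1.75*i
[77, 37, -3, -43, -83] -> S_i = 77 + -40*i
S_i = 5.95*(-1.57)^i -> [5.95, -9.34, 14.67, -23.03, 36.15]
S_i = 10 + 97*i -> [10, 107, 204, 301, 398]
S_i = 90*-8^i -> [90, -720, 5760, -46080, 368640]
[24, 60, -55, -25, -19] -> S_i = Random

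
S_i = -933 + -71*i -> [-933, -1004, -1075, -1146, -1217]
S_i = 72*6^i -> [72, 432, 2592, 15552, 93312]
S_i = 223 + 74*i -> [223, 297, 371, 445, 519]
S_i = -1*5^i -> [-1, -5, -25, -125, -625]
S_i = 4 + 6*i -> [4, 10, 16, 22, 28]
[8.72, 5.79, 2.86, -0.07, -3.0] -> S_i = 8.72 + -2.93*i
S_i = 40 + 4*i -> [40, 44, 48, 52, 56]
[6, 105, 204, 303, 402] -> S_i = 6 + 99*i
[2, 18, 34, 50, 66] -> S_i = 2 + 16*i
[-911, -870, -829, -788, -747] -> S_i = -911 + 41*i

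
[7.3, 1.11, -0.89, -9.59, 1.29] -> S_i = Random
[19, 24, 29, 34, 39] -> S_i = 19 + 5*i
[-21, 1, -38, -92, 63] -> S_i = Random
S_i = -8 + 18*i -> [-8, 10, 28, 46, 64]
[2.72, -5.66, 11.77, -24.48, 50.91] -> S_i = 2.72*(-2.08)^i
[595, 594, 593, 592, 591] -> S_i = 595 + -1*i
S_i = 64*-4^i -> [64, -256, 1024, -4096, 16384]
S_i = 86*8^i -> [86, 688, 5504, 44032, 352256]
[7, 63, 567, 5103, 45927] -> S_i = 7*9^i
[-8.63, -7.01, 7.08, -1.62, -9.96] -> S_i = Random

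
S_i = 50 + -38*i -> [50, 12, -26, -64, -102]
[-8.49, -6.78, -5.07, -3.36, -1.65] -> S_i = -8.49 + 1.71*i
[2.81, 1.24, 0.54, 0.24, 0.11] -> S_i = 2.81*0.44^i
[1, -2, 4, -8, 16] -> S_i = 1*-2^i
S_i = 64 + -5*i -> [64, 59, 54, 49, 44]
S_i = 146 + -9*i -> [146, 137, 128, 119, 110]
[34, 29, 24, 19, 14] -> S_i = 34 + -5*i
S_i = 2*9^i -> [2, 18, 162, 1458, 13122]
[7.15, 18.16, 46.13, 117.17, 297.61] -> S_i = 7.15*2.54^i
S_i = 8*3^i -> [8, 24, 72, 216, 648]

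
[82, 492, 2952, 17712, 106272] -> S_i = 82*6^i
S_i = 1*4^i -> [1, 4, 16, 64, 256]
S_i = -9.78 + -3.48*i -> [-9.78, -13.26, -16.74, -20.22, -23.7]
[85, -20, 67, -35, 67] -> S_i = Random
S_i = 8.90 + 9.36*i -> [8.9, 18.26, 27.62, 36.98, 46.34]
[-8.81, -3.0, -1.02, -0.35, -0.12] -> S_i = -8.81*0.34^i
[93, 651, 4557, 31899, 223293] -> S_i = 93*7^i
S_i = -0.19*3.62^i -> [-0.19, -0.69, -2.49, -9.01, -32.63]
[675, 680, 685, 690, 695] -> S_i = 675 + 5*i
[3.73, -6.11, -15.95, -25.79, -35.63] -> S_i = 3.73 + -9.84*i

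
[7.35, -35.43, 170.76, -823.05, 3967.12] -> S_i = 7.35*(-4.82)^i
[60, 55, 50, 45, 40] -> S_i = 60 + -5*i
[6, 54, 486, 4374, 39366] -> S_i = 6*9^i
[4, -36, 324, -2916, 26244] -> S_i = 4*-9^i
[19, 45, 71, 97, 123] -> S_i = 19 + 26*i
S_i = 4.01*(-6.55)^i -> [4.01, -26.27, 172.04, -1126.86, 7380.9]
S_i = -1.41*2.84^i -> [-1.41, -4.0, -11.37, -32.3, -91.73]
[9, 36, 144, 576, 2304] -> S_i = 9*4^i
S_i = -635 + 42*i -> [-635, -593, -551, -509, -467]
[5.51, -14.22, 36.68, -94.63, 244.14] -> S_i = 5.51*(-2.58)^i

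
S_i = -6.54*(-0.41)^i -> [-6.54, 2.68, -1.1, 0.45, -0.18]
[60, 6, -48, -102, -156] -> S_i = 60 + -54*i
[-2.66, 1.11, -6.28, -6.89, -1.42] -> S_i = Random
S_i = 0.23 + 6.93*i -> [0.23, 7.16, 14.09, 21.02, 27.95]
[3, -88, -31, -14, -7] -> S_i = Random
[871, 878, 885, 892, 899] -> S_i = 871 + 7*i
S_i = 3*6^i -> [3, 18, 108, 648, 3888]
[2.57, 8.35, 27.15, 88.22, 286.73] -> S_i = 2.57*3.25^i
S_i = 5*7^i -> [5, 35, 245, 1715, 12005]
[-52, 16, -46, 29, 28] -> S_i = Random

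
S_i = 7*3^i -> [7, 21, 63, 189, 567]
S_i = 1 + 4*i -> [1, 5, 9, 13, 17]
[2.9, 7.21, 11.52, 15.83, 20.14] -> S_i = 2.90 + 4.31*i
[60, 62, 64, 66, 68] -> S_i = 60 + 2*i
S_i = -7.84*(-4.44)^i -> [-7.84, 34.81, -154.55, 686.22, -3046.83]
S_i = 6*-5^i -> [6, -30, 150, -750, 3750]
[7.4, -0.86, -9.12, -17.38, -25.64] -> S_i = 7.40 + -8.26*i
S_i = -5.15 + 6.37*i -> [-5.15, 1.22, 7.59, 13.96, 20.33]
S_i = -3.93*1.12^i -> [-3.93, -4.4, -4.93, -5.52, -6.18]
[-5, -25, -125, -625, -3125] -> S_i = -5*5^i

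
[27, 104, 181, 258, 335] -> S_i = 27 + 77*i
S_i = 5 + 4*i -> [5, 9, 13, 17, 21]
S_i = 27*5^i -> [27, 135, 675, 3375, 16875]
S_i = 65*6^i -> [65, 390, 2340, 14040, 84240]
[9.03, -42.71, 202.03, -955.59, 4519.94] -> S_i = 9.03*(-4.73)^i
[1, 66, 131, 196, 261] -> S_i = 1 + 65*i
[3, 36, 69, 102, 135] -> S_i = 3 + 33*i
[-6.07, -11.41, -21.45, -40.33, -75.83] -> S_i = -6.07*1.88^i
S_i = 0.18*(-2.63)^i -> [0.18, -0.47, 1.25, -3.27, 8.61]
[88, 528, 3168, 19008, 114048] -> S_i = 88*6^i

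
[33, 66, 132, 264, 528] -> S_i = 33*2^i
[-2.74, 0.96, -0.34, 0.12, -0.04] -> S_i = -2.74*(-0.35)^i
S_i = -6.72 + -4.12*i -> [-6.72, -10.84, -14.96, -19.08, -23.2]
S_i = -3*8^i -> [-3, -24, -192, -1536, -12288]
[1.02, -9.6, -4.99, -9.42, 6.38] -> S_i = Random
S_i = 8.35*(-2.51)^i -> [8.35, -20.96, 52.61, -132.04, 331.42]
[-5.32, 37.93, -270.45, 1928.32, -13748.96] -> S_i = -5.32*(-7.13)^i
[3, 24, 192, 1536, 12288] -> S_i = 3*8^i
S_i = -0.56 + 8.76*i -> [-0.56, 8.2, 16.96, 25.72, 34.48]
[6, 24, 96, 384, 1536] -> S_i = 6*4^i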